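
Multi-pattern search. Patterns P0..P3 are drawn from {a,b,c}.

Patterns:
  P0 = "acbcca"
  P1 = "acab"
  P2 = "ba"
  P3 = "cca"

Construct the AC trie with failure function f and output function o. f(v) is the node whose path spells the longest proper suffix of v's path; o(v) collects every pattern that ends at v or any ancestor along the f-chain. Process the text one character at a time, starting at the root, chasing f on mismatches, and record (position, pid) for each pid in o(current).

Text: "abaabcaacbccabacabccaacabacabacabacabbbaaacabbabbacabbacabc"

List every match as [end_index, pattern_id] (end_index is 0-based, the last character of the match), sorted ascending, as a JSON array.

Build:
Trie (insert patterns):
  0='ε' goto a→1 b→9 c→11
  1='a' goto c→2
  2='ac' goto a→7 b→3
  3='acb' goto c→4
  4='acbc' goto c→5
  5='acbcc' goto a→6
  6='acbcca' goto ·  [P0 ends]
  7='aca' goto b→8
  8='acab' goto ·  [P1 ends]
  9='b' goto a→10
  10='ba' goto ·  [P2 ends]
  11='c' goto c→12
  12='cc' goto a→13
  13='cca' goto ·  [P3 ends]

Failure links (BFS by depth):
  n1('a'): parent n0 fail=0; on 'a' 0 → fail=0;  out ∅∪∅=∅
  n9('b'): parent n0 fail=0; on 'b' 0 → fail=0;  out ∅∪∅=∅
  n11('c'): parent n0 fail=0; on 'c' 0 → fail=0;  out ∅∪∅=∅
  n2('ac'): parent n1 fail=0; on 'c' 0 → fail=11;  out ∅∪∅=∅
  n10('ba'): parent n9 fail=0; on 'a' 0 → fail=1;  out {2}∪∅={2}
  n12('cc'): parent n11 fail=0; on 'c' 0 → fail=11;  out ∅∪∅=∅
  n3('acb'): parent n2 fail=11; on 'b' 11→0 → fail=9;  out ∅∪∅=∅
  n7('aca'): parent n2 fail=11; on 'a' 11→0 → fail=1;  out ∅∪∅=∅
  n13('cca'): parent n12 fail=11; on 'a' 11→0 → fail=1;  out {3}∪∅={3}
  n4('acbc'): parent n3 fail=9; on 'c' 9→0 → fail=11;  out ∅∪∅=∅
  n8('acab'): parent n7 fail=1; on 'b' 1→0 → fail=9;  out {1}∪∅={1}
  n5('acbcc'): parent n4 fail=11; on 'c' 11 → fail=12;  out ∅∪∅=∅
  n6('acbcca'): parent n5 fail=12; on 'a' 12 → fail=13;  out {0}∪{3}={0,3}

Run:
i=0 'a': node 0→1
i=1 'b': node 1→9 (via fail)
i=2 'a': node 9→10  → match P2@[1:2]
i=3 'a': node 10→1 (via fail)
i=4 'b': node 1→9 (via fail)
i=5 'c': node 9→11 (via fail)
i=6 'a': node 11→1 (via fail)
i=7 'a': node 1→1 (via fail)
i=8 'c': node 1→2
i=9 'b': node 2→3
i=10 'c': node 3→4
i=11 'c': node 4→5
i=12 'a': node 5→6  → match P0@[7:12],P3@[10:12]
i=13 'b': node 6→9 (via fail)
i=14 'a': node 9→10  → match P2@[13:14]
i=15 'c': node 10→2 (via fail)
i=16 'a': node 2→7
i=17 'b': node 7→8  → match P1@[14:17]
i=18 'c': node 8→11 (via fail)
i=19 'c': node 11→12
i=20 'a': node 12→13  → match P3@[18:20]
i=21 'a': node 13→1 (via fail)
i=22 'c': node 1→2
i=23 'a': node 2→7
i=24 'b': node 7→8  → match P1@[21:24]
i=25 'a': node 8→10 (via fail)  → match P2@[24:25]
i=26 'c': node 10→2 (via fail)
i=27 'a': node 2→7
i=28 'b': node 7→8  → match P1@[25:28]
i=29 'a': node 8→10 (via fail)  → match P2@[28:29]
i=30 'c': node 10→2 (via fail)
i=31 'a': node 2→7
i=32 'b': node 7→8  → match P1@[29:32]
i=33 'a': node 8→10 (via fail)  → match P2@[32:33]
i=34 'c': node 10→2 (via fail)
i=35 'a': node 2→7
i=36 'b': node 7→8  → match P1@[33:36]
i=37 'b': node 8→9 (via fail)
i=38 'b': node 9→9 (via fail)
i=39 'a': node 9→10  → match P2@[38:39]
i=40 'a': node 10→1 (via fail)
i=41 'a': node 1→1 (via fail)
i=42 'c': node 1→2
i=43 'a': node 2→7
i=44 'b': node 7→8  → match P1@[41:44]
i=45 'b': node 8→9 (via fail)
i=46 'a': node 9→10  → match P2@[45:46]
i=47 'b': node 10→9 (via fail)
i=48 'b': node 9→9 (via fail)
i=49 'a': node 9→10  → match P2@[48:49]
i=50 'c': node 10→2 (via fail)
i=51 'a': node 2→7
i=52 'b': node 7→8  → match P1@[49:52]
i=53 'b': node 8→9 (via fail)
i=54 'a': node 9→10  → match P2@[53:54]
i=55 'c': node 10→2 (via fail)
i=56 'a': node 2→7
i=57 'b': node 7→8  → match P1@[54:57]
i=58 'c': node 8→11 (via fail)

Matches: [[2,2],[12,0],[12,3],[14,2],[17,1],[20,3],[24,1],[25,2],[28,1],[29,2],[32,1],[33,2],[36,1],[39,2],[44,1],[46,2],[49,2],[52,1],[54,2],[57,1]]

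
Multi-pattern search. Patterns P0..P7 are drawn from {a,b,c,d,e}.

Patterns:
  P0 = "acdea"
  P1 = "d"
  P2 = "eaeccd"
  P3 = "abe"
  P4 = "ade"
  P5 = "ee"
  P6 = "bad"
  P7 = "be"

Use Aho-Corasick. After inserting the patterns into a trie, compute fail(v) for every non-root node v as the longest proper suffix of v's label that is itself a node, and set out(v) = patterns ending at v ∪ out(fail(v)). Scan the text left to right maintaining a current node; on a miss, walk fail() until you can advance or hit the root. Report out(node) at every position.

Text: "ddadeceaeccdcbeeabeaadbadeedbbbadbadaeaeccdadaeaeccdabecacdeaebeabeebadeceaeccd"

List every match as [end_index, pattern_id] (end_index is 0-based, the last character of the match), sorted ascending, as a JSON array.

Construct AC machine:
Trie nodes:
  0='ε' goto a→1 b→18 d→6 e→7
  1='a' goto b→13 c→2 d→15
  2='ac' goto d→3
  3='acd' goto e→4
  4='acde' goto a→5
  5='acdea' goto ·  ←P0
  6='d' goto ·  ←P1
  7='e' goto a→8 e→17
  8='ea' goto e→9
  9='eae' goto c→10
  10='eaec' goto c→11
  11='eaecc' goto d→12
  12='eaeccd' goto ·  ←P2
  13='ab' goto e→14
  14='abe' goto ·  ←P3
  15='ad' goto e→16
  16='ade' goto ·  ←P4
  17='ee' goto ·  ←P5
  18='b' goto a→19 e→21
  19='ba' goto d→20
  20='bad' goto ·  ←P6
  21='be' goto ·  ←P7

Failure links (BFS by depth):
  fail(1) 'a': from fail(0)=0 chase 'a': 0 ⇒ 0;  out=∅∪out(0)=∅
  fail(6) 'd': from fail(0)=0 chase 'd': 0 ⇒ 0;  out={1}∪out(0)={1}
  fail(7) 'e': from fail(0)=0 chase 'e': 0 ⇒ 0;  out=∅∪out(0)=∅
  fail(18) 'b': from fail(0)=0 chase 'b': 0 ⇒ 0;  out=∅∪out(0)=∅
  fail(2) 'ac': from fail(1)=0 chase 'c': 0 ⇒ 0;  out=∅∪out(0)=∅
  fail(8) 'ea': from fail(7)=0 chase 'a': 0 ⇒ 1;  out=∅∪out(1)=∅
  fail(13) 'ab': from fail(1)=0 chase 'b': 0 ⇒ 18;  out=∅∪out(18)=∅
  fail(15) 'ad': from fail(1)=0 chase 'd': 0 ⇒ 6;  out=∅∪out(6)={1}
  fail(17) 'ee': from fail(7)=0 chase 'e': 0 ⇒ 7;  out={5}∪out(7)={5}
  fail(19) 'ba': from fail(18)=0 chase 'a': 0 ⇒ 1;  out=∅∪out(1)=∅
  fail(21) 'be': from fail(18)=0 chase 'e': 0 ⇒ 7;  out={7}∪out(7)={7}
  fail(3) 'acd': from fail(2)=0 chase 'd': 0 ⇒ 6;  out=∅∪out(6)={1}
  fail(9) 'eae': from fail(8)=1 chase 'e': 1→0 ⇒ 7;  out=∅∪out(7)=∅
  fail(14) 'abe': from fail(13)=18 chase 'e': 18 ⇒ 21;  out={3}∪out(21)={3,7}
  fail(16) 'ade': from fail(15)=6 chase 'e': 6→0 ⇒ 7;  out={4}∪out(7)={4}
  fail(20) 'bad': from fail(19)=1 chase 'd': 1 ⇒ 15;  out={6}∪out(15)={1,6}
  fail(4) 'acde': from fail(3)=6 chase 'e': 6→0 ⇒ 7;  out=∅∪out(7)=∅
  fail(10) 'eaec': from fail(9)=7 chase 'c': 7→0 ⇒ 0;  out=∅∪out(0)=∅
  fail(5) 'acdea': from fail(4)=7 chase 'a': 7 ⇒ 8;  out={0}∪out(8)={0}
  fail(11) 'eaecc': from fail(10)=0 chase 'c': 0 ⇒ 0;  out=∅∪out(0)=∅
  fail(12) 'eaeccd': from fail(11)=0 chase 'd': 0 ⇒ 6;  out={2}∪out(6)={1,2}

Run:
i=0 'd': node 0→6  ** P1@[0:0]
i=1 'd': node 6→6 (fail-walked)  ** P1@[1:1]
i=2 'a': node 6→1 (fail-walked)
i=3 'd': node 1→15  ** P1@[3:3]
i=4 'e': node 15→16  ** P4@[2:4]
i=5 'c': node 16→0 (fail-walked)
i=6 'e': node 0→7
i=7 'a': node 7→8
i=8 'e': node 8→9
i=9 'c': node 9→10
i=10 'c': node 10→11
i=11 'd': node 11→12  ** P1@[11:11],P2@[6:11]
i=12 'c': node 12→0 (fail-walked)
i=13 'b': node 0→18
i=14 'e': node 18→21  ** P7@[13:14]
i=15 'e': node 21→17 (fail-walked)  ** P5@[14:15]
i=16 'a': node 17→8 (fail-walked)
i=17 'b': node 8→13 (fail-walked)
i=18 'e': node 13→14  ** P3@[16:18],P7@[17:18]
i=19 'a': node 14→8 (fail-walked)
i=20 'a': node 8→1 (fail-walked)
i=21 'd': node 1→15  ** P1@[21:21]
i=22 'b': node 15→18 (fail-walked)
i=23 'a': node 18→19
i=24 'd': node 19→20  ** P1@[24:24],P6@[22:24]
i=25 'e': node 20→16 (fail-walked)  ** P4@[23:25]
i=26 'e': node 16→17 (fail-walked)  ** P5@[25:26]
i=27 'd': node 17→6 (fail-walked)  ** P1@[27:27]
i=28 'b': node 6→18 (fail-walked)
i=29 'b': node 18→18 (fail-walked)
i=30 'b': node 18→18 (fail-walked)
i=31 'a': node 18→19
i=32 'd': node 19→20  ** P1@[32:32],P6@[30:32]
i=33 'b': node 20→18 (fail-walked)
i=34 'a': node 18→19
i=35 'd': node 19→20  ** P1@[35:35],P6@[33:35]
i=36 'a': node 20→1 (fail-walked)
i=37 'e': node 1→7 (fail-walked)
i=38 'a': node 7→8
i=39 'e': node 8→9
i=40 'c': node 9→10
i=41 'c': node 10→11
i=42 'd': node 11→12  ** P1@[42:42],P2@[37:42]
i=43 'a': node 12→1 (fail-walked)
i=44 'd': node 1→15  ** P1@[44:44]
i=45 'a': node 15→1 (fail-walked)
i=46 'e': node 1→7 (fail-walked)
i=47 'a': node 7→8
i=48 'e': node 8→9
i=49 'c': node 9→10
i=50 'c': node 10→11
i=51 'd': node 11→12  ** P1@[51:51],P2@[46:51]
i=52 'a': node 12→1 (fail-walked)
i=53 'b': node 1→13
i=54 'e': node 13→14  ** P3@[52:54],P7@[53:54]
i=55 'c': node 14→0 (fail-walked)
i=56 'a': node 0→1
i=57 'c': node 1→2
i=58 'd': node 2→3  ** P1@[58:58]
i=59 'e': node 3→4
i=60 'a': node 4→5  ** P0@[56:60]
i=61 'e': node 5→9 (fail-walked)
i=62 'b': node 9→18 (fail-walked)
i=63 'e': node 18→21  ** P7@[62:63]
i=64 'a': node 21→8 (fail-walked)
i=65 'b': node 8→13 (fail-walked)
i=66 'e': node 13→14  ** P3@[64:66],P7@[65:66]
i=67 'e': node 14→17 (fail-walked)  ** P5@[66:67]
i=68 'b': node 17→18 (fail-walked)
i=69 'a': node 18→19
i=70 'd': node 19→20  ** P1@[70:70],P6@[68:70]
i=71 'e': node 20→16 (fail-walked)  ** P4@[69:71]
i=72 'c': node 16→0 (fail-walked)
i=73 'e': node 0→7
i=74 'a': node 7→8
i=75 'e': node 8→9
i=76 'c': node 9→10
i=77 'c': node 10→11
i=78 'd': node 11→12  ** P1@[78:78],P2@[73:78]

Result: [[0,1],[1,1],[3,1],[4,4],[11,1],[11,2],[14,7],[15,5],[18,3],[18,7],[21,1],[24,1],[24,6],[25,4],[26,5],[27,1],[32,1],[32,6],[35,1],[35,6],[42,1],[42,2],[44,1],[51,1],[51,2],[54,3],[54,7],[58,1],[60,0],[63,7],[66,3],[66,7],[67,5],[70,1],[70,6],[71,4],[78,1],[78,2]]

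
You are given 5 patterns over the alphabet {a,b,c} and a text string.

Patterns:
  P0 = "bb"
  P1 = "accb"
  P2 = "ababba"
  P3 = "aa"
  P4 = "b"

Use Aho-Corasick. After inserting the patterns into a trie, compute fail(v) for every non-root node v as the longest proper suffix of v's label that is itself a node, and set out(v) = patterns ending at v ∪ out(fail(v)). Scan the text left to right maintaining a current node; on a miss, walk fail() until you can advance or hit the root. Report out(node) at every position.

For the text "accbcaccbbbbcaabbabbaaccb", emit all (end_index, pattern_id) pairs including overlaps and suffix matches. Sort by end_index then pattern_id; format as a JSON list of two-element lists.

Build automaton:
Trie (insert patterns):
  n0 'ε': a→3 b→1
  n1 'b': b→2  [P4 ends]
  n2 'bb': ·  [P0 ends]
  n3 'a': a→12 b→7 c→4
  n4 'ac': c→5
  n5 'acc': b→6
  n6 'accb': ·  [P1 ends]
  n7 'ab': a→8
  n8 'aba': b→9
  n9 'abab': b→10
  n10 'ababb': a→11
  n11 'ababba': ·  [P2 ends]
  n12 'aa': ·  [P3 ends]

BFS fail/out derivation:
  fail(1) 'b': from fail(0)=0 chase 'b': 0 ⇒ 0;  out={4}∪out(0)={4}
  fail(3) 'a': from fail(0)=0 chase 'a': 0 ⇒ 0;  out=∅∪out(0)=∅
  fail(2) 'bb': from fail(1)=0 chase 'b': 0 ⇒ 1;  out={0}∪out(1)={0,4}
  fail(4) 'ac': from fail(3)=0 chase 'c': 0 ⇒ 0;  out=∅∪out(0)=∅
  fail(7) 'ab': from fail(3)=0 chase 'b': 0 ⇒ 1;  out=∅∪out(1)={4}
  fail(12) 'aa': from fail(3)=0 chase 'a': 0 ⇒ 3;  out={3}∪out(3)={3}
  fail(5) 'acc': from fail(4)=0 chase 'c': 0 ⇒ 0;  out=∅∪out(0)=∅
  fail(8) 'aba': from fail(7)=1 chase 'a': 1→0 ⇒ 3;  out=∅∪out(3)=∅
  fail(6) 'accb': from fail(5)=0 chase 'b': 0 ⇒ 1;  out={1}∪out(1)={1,4}
  fail(9) 'abab': from fail(8)=3 chase 'b': 3 ⇒ 7;  out=∅∪out(7)={4}
  fail(10) 'ababb': from fail(9)=7 chase 'b': 7→1 ⇒ 2;  out=∅∪out(2)={0,4}
  fail(11) 'ababba': from fail(10)=2 chase 'a': 2→1→0 ⇒ 3;  out={2}∪out(3)={2}

Run:
pos 0 'a': at 3
pos 1 'c': at 4
pos 2 'c': at 5
pos 3 'b': at 6  → match P1@[0:3],P4@[3:3]
pos 4 'c': at 0 ·f
pos 5 'a': at 3
pos 6 'c': at 4
pos 7 'c': at 5
pos 8 'b': at 6  → match P1@[5:8],P4@[8:8]
pos 9 'b': at 2 ·f  → match P0@[8:9],P4@[9:9]
pos 10 'b': at 2 ·f  → match P0@[9:10],P4@[10:10]
pos 11 'b': at 2 ·f  → match P0@[10:11],P4@[11:11]
pos 12 'c': at 0 ·f
pos 13 'a': at 3
pos 14 'a': at 12  → match P3@[13:14]
pos 15 'b': at 7 ·f  → match P4@[15:15]
pos 16 'b': at 2 ·f  → match P0@[15:16],P4@[16:16]
pos 17 'a': at 3 ·f
pos 18 'b': at 7  → match P4@[18:18]
pos 19 'b': at 2 ·f  → match P0@[18:19],P4@[19:19]
pos 20 'a': at 3 ·f
pos 21 'a': at 12  → match P3@[20:21]
pos 22 'c': at 4 ·f
pos 23 'c': at 5
pos 24 'b': at 6  → match P1@[21:24],P4@[24:24]

Matches: [[3,1],[3,4],[8,1],[8,4],[9,0],[9,4],[10,0],[10,4],[11,0],[11,4],[14,3],[15,4],[16,0],[16,4],[18,4],[19,0],[19,4],[21,3],[24,1],[24,4]]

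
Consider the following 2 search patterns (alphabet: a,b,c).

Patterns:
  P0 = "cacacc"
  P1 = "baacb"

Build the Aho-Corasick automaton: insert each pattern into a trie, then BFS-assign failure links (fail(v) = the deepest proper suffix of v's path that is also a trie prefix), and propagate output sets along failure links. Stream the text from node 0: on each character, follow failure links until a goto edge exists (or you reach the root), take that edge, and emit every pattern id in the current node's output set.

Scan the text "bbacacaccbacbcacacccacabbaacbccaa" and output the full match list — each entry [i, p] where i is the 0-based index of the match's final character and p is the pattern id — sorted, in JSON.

Build:
Trie nodes:
  n0 'ε': b→7 c→1
  n1 'c': a→2
  n2 'ca': c→3
  n3 'cac': a→4
  n4 'caca': c→5
  n5 'cacac': c→6
  n6 'cacacc': ·  ←P0
  n7 'b': a→8
  n8 'ba': a→9
  n9 'baa': c→10
  n10 'baac': b→11
  n11 'baacb': ·  ←P1

Failure links (BFS by depth):
  fail(1) 'c': from fail(0)=0 chase 'c': 0 ⇒ 0;  out=∅∪out(0)=∅
  fail(7) 'b': from fail(0)=0 chase 'b': 0 ⇒ 0;  out=∅∪out(0)=∅
  fail(2) 'ca': from fail(1)=0 chase 'a': 0 ⇒ 0;  out=∅∪out(0)=∅
  fail(8) 'ba': from fail(7)=0 chase 'a': 0 ⇒ 0;  out=∅∪out(0)=∅
  fail(3) 'cac': from fail(2)=0 chase 'c': 0 ⇒ 1;  out=∅∪out(1)=∅
  fail(9) 'baa': from fail(8)=0 chase 'a': 0 ⇒ 0;  out=∅∪out(0)=∅
  fail(4) 'caca': from fail(3)=1 chase 'a': 1 ⇒ 2;  out=∅∪out(2)=∅
  fail(10) 'baac': from fail(9)=0 chase 'c': 0 ⇒ 1;  out=∅∪out(1)=∅
  fail(5) 'cacac': from fail(4)=2 chase 'c': 2 ⇒ 3;  out=∅∪out(3)=∅
  fail(11) 'baacb': from fail(10)=1 chase 'b': 1→0 ⇒ 7;  out={1}∪out(7)={1}
  fail(6) 'cacacc': from fail(5)=3 chase 'c': 3→1→0 ⇒ 1;  out={0}∪out(1)={0}

Run:
i=0 'b': node 0→7
i=1 'b': node 7→7 ·f
i=2 'a': node 7→8
i=3 'c': node 8→1 ·f
i=4 'a': node 1→2
i=5 'c': node 2→3
i=6 'a': node 3→4
i=7 'c': node 4→5
i=8 'c': node 5→6  ** P0@[3:8]
i=9 'b': node 6→7 ·f
i=10 'a': node 7→8
i=11 'c': node 8→1 ·f
i=12 'b': node 1→7 ·f
i=13 'c': node 7→1 ·f
i=14 'a': node 1→2
i=15 'c': node 2→3
i=16 'a': node 3→4
i=17 'c': node 4→5
i=18 'c': node 5→6  ** P0@[13:18]
i=19 'c': node 6→1 ·f
i=20 'a': node 1→2
i=21 'c': node 2→3
i=22 'a': node 3→4
i=23 'b': node 4→7 ·f
i=24 'b': node 7→7 ·f
i=25 'a': node 7→8
i=26 'a': node 8→9
i=27 'c': node 9→10
i=28 'b': node 10→11  ** P1@[24:28]
i=29 'c': node 11→1 ·f
i=30 'c': node 1→1 ·f
i=31 'a': node 1→2
i=32 'a': node 2→0 ·f

All matches (sorted): [[8,0],[18,0],[28,1]]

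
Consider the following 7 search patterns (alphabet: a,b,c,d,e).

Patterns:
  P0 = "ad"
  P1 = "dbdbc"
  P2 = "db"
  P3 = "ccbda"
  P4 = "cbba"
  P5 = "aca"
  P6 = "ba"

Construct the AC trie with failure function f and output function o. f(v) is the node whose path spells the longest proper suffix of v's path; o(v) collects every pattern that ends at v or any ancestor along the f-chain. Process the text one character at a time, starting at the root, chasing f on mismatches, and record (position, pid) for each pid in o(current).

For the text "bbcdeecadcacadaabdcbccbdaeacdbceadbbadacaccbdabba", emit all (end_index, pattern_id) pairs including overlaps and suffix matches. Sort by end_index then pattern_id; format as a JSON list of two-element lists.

Build automaton:
Trie (insert patterns):
  0='ε' goto a→1 b→18 c→8 d→3
  1='a' goto c→16 d→2
  2='ad' goto ·  ←P0
  3='d' goto b→4
  4='db' goto d→5  ←P2
  5='dbd' goto b→6
  6='dbdb' goto c→7
  7='dbdbc' goto ·  ←P1
  8='c' goto b→13 c→9
  9='cc' goto b→10
  10='ccb' goto d→11
  11='ccbd' goto a→12
  12='ccbda' goto ·  ←P3
  13='cb' goto b→14
  14='cbb' goto a→15
  15='cbba' goto ·  ←P4
  16='ac' goto a→17
  17='aca' goto ·  ←P5
  18='b' goto a→19
  19='ba' goto ·  ←P6

BFS fail/out derivation:
  fail(1) 'a': from fail(0)=0 chase 'a': 0 ⇒ 0;  out=∅∪out(0)=∅
  fail(3) 'd': from fail(0)=0 chase 'd': 0 ⇒ 0;  out=∅∪out(0)=∅
  fail(8) 'c': from fail(0)=0 chase 'c': 0 ⇒ 0;  out=∅∪out(0)=∅
  fail(18) 'b': from fail(0)=0 chase 'b': 0 ⇒ 0;  out=∅∪out(0)=∅
  fail(2) 'ad': from fail(1)=0 chase 'd': 0 ⇒ 3;  out={0}∪out(3)={0}
  fail(4) 'db': from fail(3)=0 chase 'b': 0 ⇒ 18;  out={2}∪out(18)={2}
  fail(9) 'cc': from fail(8)=0 chase 'c': 0 ⇒ 8;  out=∅∪out(8)=∅
  fail(13) 'cb': from fail(8)=0 chase 'b': 0 ⇒ 18;  out=∅∪out(18)=∅
  fail(16) 'ac': from fail(1)=0 chase 'c': 0 ⇒ 8;  out=∅∪out(8)=∅
  fail(19) 'ba': from fail(18)=0 chase 'a': 0 ⇒ 1;  out={6}∪out(1)={6}
  fail(5) 'dbd': from fail(4)=18 chase 'd': 18→0 ⇒ 3;  out=∅∪out(3)=∅
  fail(10) 'ccb': from fail(9)=8 chase 'b': 8 ⇒ 13;  out=∅∪out(13)=∅
  fail(14) 'cbb': from fail(13)=18 chase 'b': 18→0 ⇒ 18;  out=∅∪out(18)=∅
  fail(17) 'aca': from fail(16)=8 chase 'a': 8→0 ⇒ 1;  out={5}∪out(1)={5}
  fail(6) 'dbdb': from fail(5)=3 chase 'b': 3 ⇒ 4;  out=∅∪out(4)={2}
  fail(11) 'ccbd': from fail(10)=13 chase 'd': 13→18→0 ⇒ 3;  out=∅∪out(3)=∅
  fail(15) 'cbba': from fail(14)=18 chase 'a': 18 ⇒ 19;  out={4}∪out(19)={4,6}
  fail(7) 'dbdbc': from fail(6)=4 chase 'c': 4→18→0 ⇒ 8;  out={1}∪out(8)={1}
  fail(12) 'ccbda': from fail(11)=3 chase 'a': 3→0 ⇒ 1;  out={3}∪out(1)={3}

Run:
i=0 'b': node 0→18
i=1 'b': node 18→18 (fail-walked)
i=2 'c': node 18→8 (fail-walked)
i=3 'd': node 8→3 (fail-walked)
i=4 'e': node 3→0 (fail-walked)
i=5 'e': node 0→0
i=6 'c': node 0→8
i=7 'a': node 8→1 (fail-walked)
i=8 'd': node 1→2  → match P0@[7:8]
i=9 'c': node 2→8 (fail-walked)
i=10 'a': node 8→1 (fail-walked)
i=11 'c': node 1→16
i=12 'a': node 16→17  → match P5@[10:12]
i=13 'd': node 17→2 (fail-walked)  → match P0@[12:13]
i=14 'a': node 2→1 (fail-walked)
i=15 'a': node 1→1 (fail-walked)
i=16 'b': node 1→18 (fail-walked)
i=17 'd': node 18→3 (fail-walked)
i=18 'c': node 3→8 (fail-walked)
i=19 'b': node 8→13
i=20 'c': node 13→8 (fail-walked)
i=21 'c': node 8→9
i=22 'b': node 9→10
i=23 'd': node 10→11
i=24 'a': node 11→12  → match P3@[20:24]
i=25 'e': node 12→0 (fail-walked)
i=26 'a': node 0→1
i=27 'c': node 1→16
i=28 'd': node 16→3 (fail-walked)
i=29 'b': node 3→4  → match P2@[28:29]
i=30 'c': node 4→8 (fail-walked)
i=31 'e': node 8→0 (fail-walked)
i=32 'a': node 0→1
i=33 'd': node 1→2  → match P0@[32:33]
i=34 'b': node 2→4 (fail-walked)  → match P2@[33:34]
i=35 'b': node 4→18 (fail-walked)
i=36 'a': node 18→19  → match P6@[35:36]
i=37 'd': node 19→2 (fail-walked)  → match P0@[36:37]
i=38 'a': node 2→1 (fail-walked)
i=39 'c': node 1→16
i=40 'a': node 16→17  → match P5@[38:40]
i=41 'c': node 17→16 (fail-walked)
i=42 'c': node 16→9 (fail-walked)
i=43 'b': node 9→10
i=44 'd': node 10→11
i=45 'a': node 11→12  → match P3@[41:45]
i=46 'b': node 12→18 (fail-walked)
i=47 'b': node 18→18 (fail-walked)
i=48 'a': node 18→19  → match P6@[47:48]

Result: [[8,0],[12,5],[13,0],[24,3],[29,2],[33,0],[34,2],[36,6],[37,0],[40,5],[45,3],[48,6]]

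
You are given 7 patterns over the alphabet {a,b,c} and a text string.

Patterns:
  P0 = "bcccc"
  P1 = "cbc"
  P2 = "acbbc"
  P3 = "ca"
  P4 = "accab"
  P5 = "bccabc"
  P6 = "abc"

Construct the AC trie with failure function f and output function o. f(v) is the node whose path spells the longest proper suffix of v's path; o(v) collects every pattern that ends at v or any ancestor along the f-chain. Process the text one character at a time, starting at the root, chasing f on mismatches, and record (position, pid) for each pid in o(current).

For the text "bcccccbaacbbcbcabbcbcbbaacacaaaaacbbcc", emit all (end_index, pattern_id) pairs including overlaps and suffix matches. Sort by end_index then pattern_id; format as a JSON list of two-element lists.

Build:
Trie (insert patterns):
  0='ε' goto a→9 b→1 c→6
  1='b' goto c→2
  2='bc' goto c→3
  3='bcc' goto a→18 c→4
  4='bccc' goto c→5
  5='bcccc' goto ·  [P0 ends]
  6='c' goto a→14 b→7
  7='cb' goto c→8
  8='cbc' goto ·  [P1 ends]
  9='a' goto b→21 c→10
  10='ac' goto b→11 c→15
  11='acb' goto b→12
  12='acbb' goto c→13
  13='acbbc' goto ·  [P2 ends]
  14='ca' goto ·  [P3 ends]
  15='acc' goto a→16
  16='acca' goto b→17
  17='accab' goto ·  [P4 ends]
  18='bcca' goto b→19
  19='bccab' goto c→20
  20='bccabc' goto ·  [P5 ends]
  21='ab' goto c→22
  22='abc' goto ·  [P6 ends]

BFS fail/out derivation:
  fail(1) 'b': from fail(0)=0 chase 'b': 0 ⇒ 0;  out=∅∪out(0)=∅
  fail(6) 'c': from fail(0)=0 chase 'c': 0 ⇒ 0;  out=∅∪out(0)=∅
  fail(9) 'a': from fail(0)=0 chase 'a': 0 ⇒ 0;  out=∅∪out(0)=∅
  fail(2) 'bc': from fail(1)=0 chase 'c': 0 ⇒ 6;  out=∅∪out(6)=∅
  fail(7) 'cb': from fail(6)=0 chase 'b': 0 ⇒ 1;  out=∅∪out(1)=∅
  fail(10) 'ac': from fail(9)=0 chase 'c': 0 ⇒ 6;  out=∅∪out(6)=∅
  fail(14) 'ca': from fail(6)=0 chase 'a': 0 ⇒ 9;  out={3}∪out(9)={3}
  fail(21) 'ab': from fail(9)=0 chase 'b': 0 ⇒ 1;  out=∅∪out(1)=∅
  fail(3) 'bcc': from fail(2)=6 chase 'c': 6→0 ⇒ 6;  out=∅∪out(6)=∅
  fail(8) 'cbc': from fail(7)=1 chase 'c': 1 ⇒ 2;  out={1}∪out(2)={1}
  fail(11) 'acb': from fail(10)=6 chase 'b': 6 ⇒ 7;  out=∅∪out(7)=∅
  fail(15) 'acc': from fail(10)=6 chase 'c': 6→0 ⇒ 6;  out=∅∪out(6)=∅
  fail(22) 'abc': from fail(21)=1 chase 'c': 1 ⇒ 2;  out={6}∪out(2)={6}
  fail(4) 'bccc': from fail(3)=6 chase 'c': 6→0 ⇒ 6;  out=∅∪out(6)=∅
  fail(12) 'acbb': from fail(11)=7 chase 'b': 7→1→0 ⇒ 1;  out=∅∪out(1)=∅
  fail(16) 'acca': from fail(15)=6 chase 'a': 6 ⇒ 14;  out=∅∪out(14)={3}
  fail(18) 'bcca': from fail(3)=6 chase 'a': 6 ⇒ 14;  out=∅∪out(14)={3}
  fail(5) 'bcccc': from fail(4)=6 chase 'c': 6→0 ⇒ 6;  out={0}∪out(6)={0}
  fail(13) 'acbbc': from fail(12)=1 chase 'c': 1 ⇒ 2;  out={2}∪out(2)={2}
  fail(17) 'accab': from fail(16)=14 chase 'b': 14→9 ⇒ 21;  out={4}∪out(21)={4}
  fail(19) 'bccab': from fail(18)=14 chase 'b': 14→9 ⇒ 21;  out=∅∪out(21)=∅
  fail(20) 'bccabc': from fail(19)=21 chase 'c': 21 ⇒ 22;  out={5}∪out(22)={5,6}

Text stream:
[0] read 'b'  n0⇒n1
[1] read 'c'  n1⇒n2
[2] read 'c'  n2⇒n3
[3] read 'c'  n3⇒n4
[4] read 'c'  n4⇒n5  → match P0@[0:4]
[5] read 'c'  n5⇒n6 (via fail)
[6] read 'b'  n6⇒n7
[7] read 'a'  n7⇒n9 (via fail)
[8] read 'a'  n9⇒n9 (via fail)
[9] read 'c'  n9⇒n10
[10] read 'b'  n10⇒n11
[11] read 'b'  n11⇒n12
[12] read 'c'  n12⇒n13  → match P2@[8:12]
[13] read 'b'  n13⇒n7 (via fail)
[14] read 'c'  n7⇒n8  → match P1@[12:14]
[15] read 'a'  n8⇒n14 (via fail)  → match P3@[14:15]
[16] read 'b'  n14⇒n21 (via fail)
[17] read 'b'  n21⇒n1 (via fail)
[18] read 'c'  n1⇒n2
[19] read 'b'  n2⇒n7 (via fail)
[20] read 'c'  n7⇒n8  → match P1@[18:20]
[21] read 'b'  n8⇒n7 (via fail)
[22] read 'b'  n7⇒n1 (via fail)
[23] read 'a'  n1⇒n9 (via fail)
[24] read 'a'  n9⇒n9 (via fail)
[25] read 'c'  n9⇒n10
[26] read 'a'  n10⇒n14 (via fail)  → match P3@[25:26]
[27] read 'c'  n14⇒n10 (via fail)
[28] read 'a'  n10⇒n14 (via fail)  → match P3@[27:28]
[29] read 'a'  n14⇒n9 (via fail)
[30] read 'a'  n9⇒n9 (via fail)
[31] read 'a'  n9⇒n9 (via fail)
[32] read 'a'  n9⇒n9 (via fail)
[33] read 'c'  n9⇒n10
[34] read 'b'  n10⇒n11
[35] read 'b'  n11⇒n12
[36] read 'c'  n12⇒n13  → match P2@[32:36]
[37] read 'c'  n13⇒n3 (via fail)

Result: [[4,0],[12,2],[14,1],[15,3],[20,1],[26,3],[28,3],[36,2]]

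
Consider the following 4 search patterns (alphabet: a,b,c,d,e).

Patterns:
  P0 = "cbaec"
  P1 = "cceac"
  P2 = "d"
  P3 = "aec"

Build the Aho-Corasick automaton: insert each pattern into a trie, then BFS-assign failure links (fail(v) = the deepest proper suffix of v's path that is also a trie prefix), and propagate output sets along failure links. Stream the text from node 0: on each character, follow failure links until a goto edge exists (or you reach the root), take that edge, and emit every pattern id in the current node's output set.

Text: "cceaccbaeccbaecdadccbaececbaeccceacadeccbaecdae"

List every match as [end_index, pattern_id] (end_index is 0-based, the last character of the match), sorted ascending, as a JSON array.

Build automaton:
Trie nodes:
  0='ε' goto a→11 c→1 d→10
  1='c' goto b→2 c→6
  2='cb' goto a→3
  3='cba' goto e→4
  4='cbae' goto c→5
  5='cbaec' goto ·  ←P0
  6='cc' goto e→7
  7='cce' goto a→8
  8='ccea' goto c→9
  9='cceac' goto ·  ←P1
  10='d' goto ·  ←P2
  11='a' goto e→12
  12='ae' goto c→13
  13='aec' goto ·  ←P3

BFS fail/out derivation:
  n1('c'): parent n0 fail=0; on 'c' 0 → fail=0;  out ∅∪∅=∅
  n10('d'): parent n0 fail=0; on 'd' 0 → fail=0;  out {2}∪∅={2}
  n11('a'): parent n0 fail=0; on 'a' 0 → fail=0;  out ∅∪∅=∅
  n2('cb'): parent n1 fail=0; on 'b' 0 → fail=0;  out ∅∪∅=∅
  n6('cc'): parent n1 fail=0; on 'c' 0 → fail=1;  out ∅∪∅=∅
  n12('ae'): parent n11 fail=0; on 'e' 0 → fail=0;  out ∅∪∅=∅
  n3('cba'): parent n2 fail=0; on 'a' 0 → fail=11;  out ∅∪∅=∅
  n7('cce'): parent n6 fail=1; on 'e' 1→0 → fail=0;  out ∅∪∅=∅
  n13('aec'): parent n12 fail=0; on 'c' 0 → fail=1;  out {3}∪∅={3}
  n4('cbae'): parent n3 fail=11; on 'e' 11 → fail=12;  out ∅∪∅=∅
  n8('ccea'): parent n7 fail=0; on 'a' 0 → fail=11;  out ∅∪∅=∅
  n5('cbaec'): parent n4 fail=12; on 'c' 12 → fail=13;  out {0}∪{3}={0,3}
  n9('cceac'): parent n8 fail=11; on 'c' 11→0 → fail=1;  out {1}∪∅={1}

Text stream:
pos 0 'c': at 1
pos 1 'c': at 6
pos 2 'e': at 7
pos 3 'a': at 8
pos 4 'c': at 9  ** P1@[0:4]
pos 5 'c': at 6 ·f
pos 6 'b': at 2 ·f
pos 7 'a': at 3
pos 8 'e': at 4
pos 9 'c': at 5  ** P0@[5:9],P3@[7:9]
pos 10 'c': at 6 ·f
pos 11 'b': at 2 ·f
pos 12 'a': at 3
pos 13 'e': at 4
pos 14 'c': at 5  ** P0@[10:14],P3@[12:14]
pos 15 'd': at 10 ·f  ** P2@[15:15]
pos 16 'a': at 11 ·f
pos 17 'd': at 10 ·f  ** P2@[17:17]
pos 18 'c': at 1 ·f
pos 19 'c': at 6
pos 20 'b': at 2 ·f
pos 21 'a': at 3
pos 22 'e': at 4
pos 23 'c': at 5  ** P0@[19:23],P3@[21:23]
pos 24 'e': at 0 ·f
pos 25 'c': at 1
pos 26 'b': at 2
pos 27 'a': at 3
pos 28 'e': at 4
pos 29 'c': at 5  ** P0@[25:29],P3@[27:29]
pos 30 'c': at 6 ·f
pos 31 'c': at 6 ·f
pos 32 'e': at 7
pos 33 'a': at 8
pos 34 'c': at 9  ** P1@[30:34]
pos 35 'a': at 11 ·f
pos 36 'd': at 10 ·f  ** P2@[36:36]
pos 37 'e': at 0 ·f
pos 38 'c': at 1
pos 39 'c': at 6
pos 40 'b': at 2 ·f
pos 41 'a': at 3
pos 42 'e': at 4
pos 43 'c': at 5  ** P0@[39:43],P3@[41:43]
pos 44 'd': at 10 ·f  ** P2@[44:44]
pos 45 'a': at 11 ·f
pos 46 'e': at 12

Result: [[4,1],[9,0],[9,3],[14,0],[14,3],[15,2],[17,2],[23,0],[23,3],[29,0],[29,3],[34,1],[36,2],[43,0],[43,3],[44,2]]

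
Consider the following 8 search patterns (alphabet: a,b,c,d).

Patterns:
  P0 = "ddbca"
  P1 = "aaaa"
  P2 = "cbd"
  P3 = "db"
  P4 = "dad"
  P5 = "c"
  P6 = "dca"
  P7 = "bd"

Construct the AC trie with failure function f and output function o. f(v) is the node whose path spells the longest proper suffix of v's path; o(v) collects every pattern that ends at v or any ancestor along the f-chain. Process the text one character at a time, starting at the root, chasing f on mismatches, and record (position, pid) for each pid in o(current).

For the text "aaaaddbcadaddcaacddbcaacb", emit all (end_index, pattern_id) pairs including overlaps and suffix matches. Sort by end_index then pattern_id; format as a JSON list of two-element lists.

Construct AC machine:
Trie nodes:
  n0 'ε': a→6 b→18 c→10 d→1
  n1 'd': a→14 b→13 c→16 d→2
  n2 'dd': b→3
  n3 'ddb': c→4
  n4 'ddbc': a→5
  n5 'ddbca': ·  [P0 ends]
  n6 'a': a→7
  n7 'aa': a→8
  n8 'aaa': a→9
  n9 'aaaa': ·  [P1 ends]
  n10 'c': b→11  [P5 ends]
  n11 'cb': d→12
  n12 'cbd': ·  [P2 ends]
  n13 'db': ·  [P3 ends]
  n14 'da': d→15
  n15 'dad': ·  [P4 ends]
  n16 'dc': a→17
  n17 'dca': ·  [P6 ends]
  n18 'b': d→19
  n19 'bd': ·  [P7 ends]

Failure links (BFS by depth):
  n1('d'): parent n0 fail=0; on 'd' 0 → fail=0;  out ∅∪∅=∅
  n6('a'): parent n0 fail=0; on 'a' 0 → fail=0;  out ∅∪∅=∅
  n10('c'): parent n0 fail=0; on 'c' 0 → fail=0;  out {5}∪∅={5}
  n18('b'): parent n0 fail=0; on 'b' 0 → fail=0;  out ∅∪∅=∅
  n2('dd'): parent n1 fail=0; on 'd' 0 → fail=1;  out ∅∪∅=∅
  n7('aa'): parent n6 fail=0; on 'a' 0 → fail=6;  out ∅∪∅=∅
  n11('cb'): parent n10 fail=0; on 'b' 0 → fail=18;  out ∅∪∅=∅
  n13('db'): parent n1 fail=0; on 'b' 0 → fail=18;  out {3}∪∅={3}
  n14('da'): parent n1 fail=0; on 'a' 0 → fail=6;  out ∅∪∅=∅
  n16('dc'): parent n1 fail=0; on 'c' 0 → fail=10;  out ∅∪{5}={5}
  n19('bd'): parent n18 fail=0; on 'd' 0 → fail=1;  out {7}∪∅={7}
  n3('ddb'): parent n2 fail=1; on 'b' 1 → fail=13;  out ∅∪{3}={3}
  n8('aaa'): parent n7 fail=6; on 'a' 6 → fail=7;  out ∅∪∅=∅
  n12('cbd'): parent n11 fail=18; on 'd' 18 → fail=19;  out {2}∪{7}={2,7}
  n15('dad'): parent n14 fail=6; on 'd' 6→0 → fail=1;  out {4}∪∅={4}
  n17('dca'): parent n16 fail=10; on 'a' 10→0 → fail=6;  out {6}∪∅={6}
  n4('ddbc'): parent n3 fail=13; on 'c' 13→18→0 → fail=10;  out ∅∪{5}={5}
  n9('aaaa'): parent n8 fail=7; on 'a' 7 → fail=8;  out {1}∪∅={1}
  n5('ddbca'): parent n4 fail=10; on 'a' 10→0 → fail=6;  out {0}∪∅={0}

Text stream:
pos 0 'a': at 6
pos 1 'a': at 7
pos 2 'a': at 8
pos 3 'a': at 9  → match P1@[0:3]
pos 4 'd': at 1 (via fail)
pos 5 'd': at 2
pos 6 'b': at 3  → match P3@[5:6]
pos 7 'c': at 4  → match P5@[7:7]
pos 8 'a': at 5  → match P0@[4:8]
pos 9 'd': at 1 (via fail)
pos 10 'a': at 14
pos 11 'd': at 15  → match P4@[9:11]
pos 12 'd': at 2 (via fail)
pos 13 'c': at 16 (via fail)  → match P5@[13:13]
pos 14 'a': at 17  → match P6@[12:14]
pos 15 'a': at 7 (via fail)
pos 16 'c': at 10 (via fail)  → match P5@[16:16]
pos 17 'd': at 1 (via fail)
pos 18 'd': at 2
pos 19 'b': at 3  → match P3@[18:19]
pos 20 'c': at 4  → match P5@[20:20]
pos 21 'a': at 5  → match P0@[17:21]
pos 22 'a': at 7 (via fail)
pos 23 'c': at 10 (via fail)  → match P5@[23:23]
pos 24 'b': at 11

All matches (sorted): [[3,1],[6,3],[7,5],[8,0],[11,4],[13,5],[14,6],[16,5],[19,3],[20,5],[21,0],[23,5]]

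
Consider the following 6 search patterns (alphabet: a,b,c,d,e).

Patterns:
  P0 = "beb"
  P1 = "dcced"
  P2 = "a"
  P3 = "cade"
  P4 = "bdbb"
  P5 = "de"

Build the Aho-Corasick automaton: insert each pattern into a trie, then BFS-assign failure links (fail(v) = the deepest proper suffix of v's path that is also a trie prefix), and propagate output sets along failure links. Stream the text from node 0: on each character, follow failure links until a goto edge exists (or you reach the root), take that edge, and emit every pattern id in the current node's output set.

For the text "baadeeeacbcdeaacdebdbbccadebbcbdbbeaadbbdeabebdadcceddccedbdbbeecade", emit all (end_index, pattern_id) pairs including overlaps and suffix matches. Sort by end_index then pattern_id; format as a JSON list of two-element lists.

Build:
Trie nodes:
  n0 'ε': a→9 b→1 c→10 d→4
  n1 'b': d→14 e→2
  n2 'be': b→3
  n3 'beb': ·  ←P0
  n4 'd': c→5 e→17
  n5 'dc': c→6
  n6 'dcc': e→7
  n7 'dcce': d→8
  n8 'dcced': ·  ←P1
  n9 'a': ·  ←P2
  n10 'c': a→11
  n11 'ca': d→12
  n12 'cad': e→13
  n13 'cade': ·  ←P3
  n14 'bd': b→15
  n15 'bdb': b→16
  n16 'bdbb': ·  ←P4
  n17 'de': ·  ←P5

BFS fail/out derivation:
  fail(1) 'b': from fail(0)=0 chase 'b': 0 ⇒ 0;  out=∅∪out(0)=∅
  fail(4) 'd': from fail(0)=0 chase 'd': 0 ⇒ 0;  out=∅∪out(0)=∅
  fail(9) 'a': from fail(0)=0 chase 'a': 0 ⇒ 0;  out={2}∪out(0)={2}
  fail(10) 'c': from fail(0)=0 chase 'c': 0 ⇒ 0;  out=∅∪out(0)=∅
  fail(2) 'be': from fail(1)=0 chase 'e': 0 ⇒ 0;  out=∅∪out(0)=∅
  fail(5) 'dc': from fail(4)=0 chase 'c': 0 ⇒ 10;  out=∅∪out(10)=∅
  fail(11) 'ca': from fail(10)=0 chase 'a': 0 ⇒ 9;  out=∅∪out(9)={2}
  fail(14) 'bd': from fail(1)=0 chase 'd': 0 ⇒ 4;  out=∅∪out(4)=∅
  fail(17) 'de': from fail(4)=0 chase 'e': 0 ⇒ 0;  out={5}∪out(0)={5}
  fail(3) 'beb': from fail(2)=0 chase 'b': 0 ⇒ 1;  out={0}∪out(1)={0}
  fail(6) 'dcc': from fail(5)=10 chase 'c': 10→0 ⇒ 10;  out=∅∪out(10)=∅
  fail(12) 'cad': from fail(11)=9 chase 'd': 9→0 ⇒ 4;  out=∅∪out(4)=∅
  fail(15) 'bdb': from fail(14)=4 chase 'b': 4→0 ⇒ 1;  out=∅∪out(1)=∅
  fail(7) 'dcce': from fail(6)=10 chase 'e': 10→0 ⇒ 0;  out=∅∪out(0)=∅
  fail(13) 'cade': from fail(12)=4 chase 'e': 4 ⇒ 17;  out={3}∪out(17)={3,5}
  fail(16) 'bdbb': from fail(15)=1 chase 'b': 1→0 ⇒ 1;  out={4}∪out(1)={4}
  fail(8) 'dcced': from fail(7)=0 chase 'd': 0 ⇒ 4;  out={1}∪out(4)={1}

Text stream:
[0] read 'b'  n0⇒n1
[1] read 'a'  n1⇒n9 ·f  emit P2@[1:1]
[2] read 'a'  n9⇒n9 ·f  emit P2@[2:2]
[3] read 'd'  n9⇒n4 ·f
[4] read 'e'  n4⇒n17  emit P5@[3:4]
[5] read 'e'  n17⇒n0 ·f
[6] read 'e'  n0⇒n0
[7] read 'a'  n0⇒n9  emit P2@[7:7]
[8] read 'c'  n9⇒n10 ·f
[9] read 'b'  n10⇒n1 ·f
[10] read 'c'  n1⇒n10 ·f
[11] read 'd'  n10⇒n4 ·f
[12] read 'e'  n4⇒n17  emit P5@[11:12]
[13] read 'a'  n17⇒n9 ·f  emit P2@[13:13]
[14] read 'a'  n9⇒n9 ·f  emit P2@[14:14]
[15] read 'c'  n9⇒n10 ·f
[16] read 'd'  n10⇒n4 ·f
[17] read 'e'  n4⇒n17  emit P5@[16:17]
[18] read 'b'  n17⇒n1 ·f
[19] read 'd'  n1⇒n14
[20] read 'b'  n14⇒n15
[21] read 'b'  n15⇒n16  emit P4@[18:21]
[22] read 'c'  n16⇒n10 ·f
[23] read 'c'  n10⇒n10 ·f
[24] read 'a'  n10⇒n11  emit P2@[24:24]
[25] read 'd'  n11⇒n12
[26] read 'e'  n12⇒n13  emit P3@[23:26],P5@[25:26]
[27] read 'b'  n13⇒n1 ·f
[28] read 'b'  n1⇒n1 ·f
[29] read 'c'  n1⇒n10 ·f
[30] read 'b'  n10⇒n1 ·f
[31] read 'd'  n1⇒n14
[32] read 'b'  n14⇒n15
[33] read 'b'  n15⇒n16  emit P4@[30:33]
[34] read 'e'  n16⇒n2 ·f
[35] read 'a'  n2⇒n9 ·f  emit P2@[35:35]
[36] read 'a'  n9⇒n9 ·f  emit P2@[36:36]
[37] read 'd'  n9⇒n4 ·f
[38] read 'b'  n4⇒n1 ·f
[39] read 'b'  n1⇒n1 ·f
[40] read 'd'  n1⇒n14
[41] read 'e'  n14⇒n17 ·f  emit P5@[40:41]
[42] read 'a'  n17⇒n9 ·f  emit P2@[42:42]
[43] read 'b'  n9⇒n1 ·f
[44] read 'e'  n1⇒n2
[45] read 'b'  n2⇒n3  emit P0@[43:45]
[46] read 'd'  n3⇒n14 ·f
[47] read 'a'  n14⇒n9 ·f  emit P2@[47:47]
[48] read 'd'  n9⇒n4 ·f
[49] read 'c'  n4⇒n5
[50] read 'c'  n5⇒n6
[51] read 'e'  n6⇒n7
[52] read 'd'  n7⇒n8  emit P1@[48:52]
[53] read 'd'  n8⇒n4 ·f
[54] read 'c'  n4⇒n5
[55] read 'c'  n5⇒n6
[56] read 'e'  n6⇒n7
[57] read 'd'  n7⇒n8  emit P1@[53:57]
[58] read 'b'  n8⇒n1 ·f
[59] read 'd'  n1⇒n14
[60] read 'b'  n14⇒n15
[61] read 'b'  n15⇒n16  emit P4@[58:61]
[62] read 'e'  n16⇒n2 ·f
[63] read 'e'  n2⇒n0 ·f
[64] read 'c'  n0⇒n10
[65] read 'a'  n10⇒n11  emit P2@[65:65]
[66] read 'd'  n11⇒n12
[67] read 'e'  n12⇒n13  emit P3@[64:67],P5@[66:67]

All matches (sorted): [[1,2],[2,2],[4,5],[7,2],[12,5],[13,2],[14,2],[17,5],[21,4],[24,2],[26,3],[26,5],[33,4],[35,2],[36,2],[41,5],[42,2],[45,0],[47,2],[52,1],[57,1],[61,4],[65,2],[67,3],[67,5]]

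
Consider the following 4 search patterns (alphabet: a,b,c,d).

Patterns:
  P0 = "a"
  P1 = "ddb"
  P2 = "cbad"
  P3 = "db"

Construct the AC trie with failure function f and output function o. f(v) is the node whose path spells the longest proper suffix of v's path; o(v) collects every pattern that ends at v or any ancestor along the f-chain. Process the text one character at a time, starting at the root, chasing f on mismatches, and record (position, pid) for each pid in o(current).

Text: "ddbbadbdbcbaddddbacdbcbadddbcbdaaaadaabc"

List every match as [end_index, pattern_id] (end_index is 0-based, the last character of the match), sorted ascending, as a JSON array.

Build automaton:
Trie (insert patterns):
  0='ε' goto a→1 c→5 d→2
  1='a' goto ·  ←P0
  2='d' goto b→9 d→3
  3='dd' goto b→4
  4='ddb' goto ·  ←P1
  5='c' goto b→6
  6='cb' goto a→7
  7='cba' goto d→8
  8='cbad' goto ·  ←P2
  9='db' goto ·  ←P3

Failure links (BFS by depth):
  fail(1) 'a': from fail(0)=0 chase 'a': 0 ⇒ 0;  out={0}∪out(0)={0}
  fail(2) 'd': from fail(0)=0 chase 'd': 0 ⇒ 0;  out=∅∪out(0)=∅
  fail(5) 'c': from fail(0)=0 chase 'c': 0 ⇒ 0;  out=∅∪out(0)=∅
  fail(3) 'dd': from fail(2)=0 chase 'd': 0 ⇒ 2;  out=∅∪out(2)=∅
  fail(6) 'cb': from fail(5)=0 chase 'b': 0 ⇒ 0;  out=∅∪out(0)=∅
  fail(9) 'db': from fail(2)=0 chase 'b': 0 ⇒ 0;  out={3}∪out(0)={3}
  fail(4) 'ddb': from fail(3)=2 chase 'b': 2 ⇒ 9;  out={1}∪out(9)={1,3}
  fail(7) 'cba': from fail(6)=0 chase 'a': 0 ⇒ 1;  out=∅∪out(1)={0}
  fail(8) 'cbad': from fail(7)=1 chase 'd': 1→0 ⇒ 2;  out={2}∪out(2)={2}

Scan:
i=0 'd': node 0→2
i=1 'd': node 2→3
i=2 'b': node 3→4  emit P1@[0:2],P3@[1:2]
i=3 'b': node 4→0 (via fail)
i=4 'a': node 0→1  emit P0@[4:4]
i=5 'd': node 1→2 (via fail)
i=6 'b': node 2→9  emit P3@[5:6]
i=7 'd': node 9→2 (via fail)
i=8 'b': node 2→9  emit P3@[7:8]
i=9 'c': node 9→5 (via fail)
i=10 'b': node 5→6
i=11 'a': node 6→7  emit P0@[11:11]
i=12 'd': node 7→8  emit P2@[9:12]
i=13 'd': node 8→3 (via fail)
i=14 'd': node 3→3 (via fail)
i=15 'd': node 3→3 (via fail)
i=16 'b': node 3→4  emit P1@[14:16],P3@[15:16]
i=17 'a': node 4→1 (via fail)  emit P0@[17:17]
i=18 'c': node 1→5 (via fail)
i=19 'd': node 5→2 (via fail)
i=20 'b': node 2→9  emit P3@[19:20]
i=21 'c': node 9→5 (via fail)
i=22 'b': node 5→6
i=23 'a': node 6→7  emit P0@[23:23]
i=24 'd': node 7→8  emit P2@[21:24]
i=25 'd': node 8→3 (via fail)
i=26 'd': node 3→3 (via fail)
i=27 'b': node 3→4  emit P1@[25:27],P3@[26:27]
i=28 'c': node 4→5 (via fail)
i=29 'b': node 5→6
i=30 'd': node 6→2 (via fail)
i=31 'a': node 2→1 (via fail)  emit P0@[31:31]
i=32 'a': node 1→1 (via fail)  emit P0@[32:32]
i=33 'a': node 1→1 (via fail)  emit P0@[33:33]
i=34 'a': node 1→1 (via fail)  emit P0@[34:34]
i=35 'd': node 1→2 (via fail)
i=36 'a': node 2→1 (via fail)  emit P0@[36:36]
i=37 'a': node 1→1 (via fail)  emit P0@[37:37]
i=38 'b': node 1→0 (via fail)
i=39 'c': node 0→5

All matches (sorted): [[2,1],[2,3],[4,0],[6,3],[8,3],[11,0],[12,2],[16,1],[16,3],[17,0],[20,3],[23,0],[24,2],[27,1],[27,3],[31,0],[32,0],[33,0],[34,0],[36,0],[37,0]]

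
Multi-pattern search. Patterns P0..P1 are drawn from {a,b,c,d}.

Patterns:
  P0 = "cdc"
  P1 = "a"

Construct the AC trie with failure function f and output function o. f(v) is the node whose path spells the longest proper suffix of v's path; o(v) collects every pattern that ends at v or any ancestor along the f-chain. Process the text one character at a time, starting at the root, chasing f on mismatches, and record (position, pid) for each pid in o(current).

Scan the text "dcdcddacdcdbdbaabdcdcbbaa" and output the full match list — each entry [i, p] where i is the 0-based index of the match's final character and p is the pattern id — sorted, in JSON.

Build:
Trie (insert patterns):
  n0 'ε': a→4 c→1
  n1 'c': d→2
  n2 'cd': c→3
  n3 'cdc': ·  [P0 ends]
  n4 'a': ·  [P1 ends]

BFS fail/out derivation:
  fail(1) 'c': from fail(0)=0 chase 'c': 0 ⇒ 0;  out=∅∪out(0)=∅
  fail(4) 'a': from fail(0)=0 chase 'a': 0 ⇒ 0;  out={1}∪out(0)={1}
  fail(2) 'cd': from fail(1)=0 chase 'd': 0 ⇒ 0;  out=∅∪out(0)=∅
  fail(3) 'cdc': from fail(2)=0 chase 'c': 0 ⇒ 1;  out={0}∪out(1)={0}

Run:
pos 0 'd': at 0
pos 1 'c': at 1
pos 2 'd': at 2
pos 3 'c': at 3  ** P0@[1:3]
pos 4 'd': at 2 (via fail)
pos 5 'd': at 0 (via fail)
pos 6 'a': at 4  ** P1@[6:6]
pos 7 'c': at 1 (via fail)
pos 8 'd': at 2
pos 9 'c': at 3  ** P0@[7:9]
pos 10 'd': at 2 (via fail)
pos 11 'b': at 0 (via fail)
pos 12 'd': at 0
pos 13 'b': at 0
pos 14 'a': at 4  ** P1@[14:14]
pos 15 'a': at 4 (via fail)  ** P1@[15:15]
pos 16 'b': at 0 (via fail)
pos 17 'd': at 0
pos 18 'c': at 1
pos 19 'd': at 2
pos 20 'c': at 3  ** P0@[18:20]
pos 21 'b': at 0 (via fail)
pos 22 'b': at 0
pos 23 'a': at 4  ** P1@[23:23]
pos 24 'a': at 4 (via fail)  ** P1@[24:24]

Result: [[3,0],[6,1],[9,0],[14,1],[15,1],[20,0],[23,1],[24,1]]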